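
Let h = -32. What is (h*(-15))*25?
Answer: 12000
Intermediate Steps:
(h*(-15))*25 = -32*(-15)*25 = 480*25 = 12000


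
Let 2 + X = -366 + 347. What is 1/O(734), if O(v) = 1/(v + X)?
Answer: 713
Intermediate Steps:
X = -21 (X = -2 + (-366 + 347) = -2 - 19 = -21)
O(v) = 1/(-21 + v) (O(v) = 1/(v - 21) = 1/(-21 + v))
1/O(734) = 1/(1/(-21 + 734)) = 1/(1/713) = 713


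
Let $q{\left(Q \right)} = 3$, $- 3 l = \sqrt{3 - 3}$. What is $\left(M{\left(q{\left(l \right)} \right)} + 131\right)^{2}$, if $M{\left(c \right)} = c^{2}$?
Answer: $19600$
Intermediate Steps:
$l = 0$ ($l = - \frac{\sqrt{3 - 3}}{3} = - \frac{\sqrt{0}}{3} = \left(- \frac{1}{3}\right) 0 = 0$)
$\left(M{\left(q{\left(l \right)} \right)} + 131\right)^{2} = \left(3^{2} + 131\right)^{2} = \left(9 + 131\right)^{2} = 140^{2} = 19600$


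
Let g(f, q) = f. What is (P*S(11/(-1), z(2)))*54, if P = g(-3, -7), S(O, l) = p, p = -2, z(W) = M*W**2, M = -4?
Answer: 324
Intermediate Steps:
z(W) = -4*W**2
S(O, l) = -2
P = -3
(P*S(11/(-1), z(2)))*54 = -3*(-2)*54 = 6*54 = 324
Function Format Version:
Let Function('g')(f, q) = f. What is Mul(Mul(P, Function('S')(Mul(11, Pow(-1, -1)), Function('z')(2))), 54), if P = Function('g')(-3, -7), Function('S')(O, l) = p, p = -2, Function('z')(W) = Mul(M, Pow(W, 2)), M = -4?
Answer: 324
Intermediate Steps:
Function('z')(W) = Mul(-4, Pow(W, 2))
Function('S')(O, l) = -2
P = -3
Mul(Mul(P, Function('S')(Mul(11, Pow(-1, -1)), Function('z')(2))), 54) = Mul(Mul(-3, -2), 54) = Mul(6, 54) = 324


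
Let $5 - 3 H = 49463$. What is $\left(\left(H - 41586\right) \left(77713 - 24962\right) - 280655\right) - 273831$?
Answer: $-3063910558$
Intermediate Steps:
$H = -16486$ ($H = \frac{5}{3} - \frac{49463}{3} = -16486$)
$\left(\left(H - 41586\right) \left(77713 - 24962\right) - 280655\right) - 273831 = \left(\left(-16486 - 41586\right) \left(77713 - 24962\right) - 280655\right) - 273831 = \left(\left(-58072\right) 52751 - 280655\right) - 273831 = \left(-3063356072 - 280655\right) - 273831 = -3063636727 - 273831 = -3063910558$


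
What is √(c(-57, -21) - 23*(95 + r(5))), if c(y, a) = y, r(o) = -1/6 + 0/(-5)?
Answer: I*√80574/6 ≈ 47.309*I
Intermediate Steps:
r(o) = -⅙ (r(o) = -1*⅙ + 0*(-⅕) = -⅙ + 0 = -⅙)
√(c(-57, -21) - 23*(95 + r(5))) = √(-57 - 23*(95 - ⅙)) = √(-57 - 23*569/6) = √(-57 - 13087/6) = √(-13429/6) = I*√80574/6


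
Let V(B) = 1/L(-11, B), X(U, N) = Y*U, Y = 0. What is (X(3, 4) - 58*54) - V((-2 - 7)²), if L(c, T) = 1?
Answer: -3133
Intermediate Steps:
X(U, N) = 0 (X(U, N) = 0*U = 0)
V(B) = 1 (V(B) = 1/1 = 1)
(X(3, 4) - 58*54) - V((-2 - 7)²) = (0 - 58*54) - 1*1 = (0 - 3132) - 1 = -3132 - 1 = -3133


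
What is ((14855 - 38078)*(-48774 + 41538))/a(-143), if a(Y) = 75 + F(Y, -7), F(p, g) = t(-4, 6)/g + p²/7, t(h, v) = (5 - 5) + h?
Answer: 588145698/10489 ≈ 56073.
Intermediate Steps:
t(h, v) = h (t(h, v) = 0 + h = h)
F(p, g) = -4/g + p²/7
a(Y) = 529/7 + Y²/7 (a(Y) = 75 + (-4/(-7) + Y²/7) = 75 + (-4*(-⅐) + Y²/7) = 75 + (4/7 + Y²/7) = 529/7 + Y²/7)
((14855 - 38078)*(-48774 + 41538))/a(-143) = ((14855 - 38078)*(-48774 + 41538))/(529/7 + (⅐)*(-143)²) = (-23223*(-7236))/(529/7 + (⅐)*20449) = 168041628/(529/7 + 20449/7) = 168041628/(20978/7) = 168041628*(7/20978) = 588145698/10489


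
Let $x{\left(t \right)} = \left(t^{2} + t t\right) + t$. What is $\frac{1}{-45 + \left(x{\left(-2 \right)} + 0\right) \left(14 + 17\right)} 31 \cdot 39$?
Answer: $\frac{403}{47} \approx 8.5745$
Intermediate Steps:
$x{\left(t \right)} = t + 2 t^{2}$ ($x{\left(t \right)} = \left(t^{2} + t^{2}\right) + t = 2 t^{2} + t = t + 2 t^{2}$)
$\frac{1}{-45 + \left(x{\left(-2 \right)} + 0\right) \left(14 + 17\right)} 31 \cdot 39 = \frac{1}{-45 + \left(- 2 \left(1 + 2 \left(-2\right)\right) + 0\right) \left(14 + 17\right)} 31 \cdot 39 = \frac{1}{-45 + \left(- 2 \left(1 - 4\right) + 0\right) 31} \cdot 31 \cdot 39 = \frac{1}{-45 + \left(\left(-2\right) \left(-3\right) + 0\right) 31} \cdot 31 \cdot 39 = \frac{1}{-45 + \left(6 + 0\right) 31} \cdot 31 \cdot 39 = \frac{1}{-45 + 6 \cdot 31} \cdot 31 \cdot 39 = \frac{1}{-45 + 186} \cdot 31 \cdot 39 = \frac{1}{141} \cdot 31 \cdot 39 = \frac{31}{141} \cdot 39 = \frac{403}{47}$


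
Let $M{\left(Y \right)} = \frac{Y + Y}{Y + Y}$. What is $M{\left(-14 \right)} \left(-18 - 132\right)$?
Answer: $-150$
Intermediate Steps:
$M{\left(Y \right)} = 1$ ($M{\left(Y \right)} = \frac{2 Y}{2 Y} = 2 Y \frac{1}{2 Y} = 1$)
$M{\left(-14 \right)} \left(-18 - 132\right) = 1 \left(-18 - 132\right) = 1 \left(-150\right) = -150$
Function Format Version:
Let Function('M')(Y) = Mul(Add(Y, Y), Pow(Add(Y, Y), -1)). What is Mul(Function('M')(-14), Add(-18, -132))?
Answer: -150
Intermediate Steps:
Function('M')(Y) = 1 (Function('M')(Y) = Mul(Mul(2, Y), Pow(Mul(2, Y), -1)) = Mul(Mul(2, Y), Mul(Rational(1, 2), Pow(Y, -1))) = 1)
Mul(Function('M')(-14), Add(-18, -132)) = Mul(1, Add(-18, -132)) = Mul(1, -150) = -150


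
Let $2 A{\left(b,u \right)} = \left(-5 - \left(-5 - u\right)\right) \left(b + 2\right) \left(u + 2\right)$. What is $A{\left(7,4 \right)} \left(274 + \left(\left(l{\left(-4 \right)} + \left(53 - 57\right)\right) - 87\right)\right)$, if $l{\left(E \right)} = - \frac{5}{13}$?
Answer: $\frac{256392}{13} \approx 19722.0$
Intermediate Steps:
$l{\left(E \right)} = - \frac{5}{13}$ ($l{\left(E \right)} = \left(-5\right) \frac{1}{13} = - \frac{5}{13}$)
$A{\left(b,u \right)} = \frac{u \left(2 + b\right) \left(2 + u\right)}{2}$ ($A{\left(b,u \right)} = \frac{\left(-5 - \left(-5 - u\right)\right) \left(b + 2\right) \left(u + 2\right)}{2} = \frac{\left(-5 + \left(5 + u\right)\right) \left(2 + b\right) \left(2 + u\right)}{2} = \frac{u \left(2 + b\right) \left(2 + u\right)}{2}$)
$A{\left(7,4 \right)} \left(274 + \left(\left(l{\left(-4 \right)} + \left(53 - 57\right)\right) - 87\right)\right) = \frac{1}{2} \cdot 4 \left(4 + 2 \cdot 7 + 2 \cdot 4 + 7 \cdot 4\right) \left(274 + \left(\left(- \frac{5}{13} + \left(53 - 57\right)\right) - 87\right)\right) = \frac{1}{2} \cdot 4 \left(4 + 14 + 8 + 28\right) \left(274 + \left(\left(- \frac{5}{13} + \left(53 - 57\right)\right) - 87\right)\right) = \frac{1}{2} \cdot 4 \cdot 54 \left(274 - \frac{1188}{13}\right) = 108 \left(274 - \frac{1188}{13}\right) = 108 \cdot \frac{2374}{13} = \frac{256392}{13}$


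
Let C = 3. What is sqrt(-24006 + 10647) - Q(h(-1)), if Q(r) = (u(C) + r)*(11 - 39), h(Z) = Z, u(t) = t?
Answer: 56 + I*sqrt(13359) ≈ 56.0 + 115.58*I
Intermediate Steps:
Q(r) = -84 - 28*r (Q(r) = (3 + r)*(11 - 39) = (3 + r)*(-28) = -84 - 28*r)
sqrt(-24006 + 10647) - Q(h(-1)) = sqrt(-24006 + 10647) - (-84 - 28*(-1)) = sqrt(-13359) - (-84 + 28) = I*sqrt(13359) - 1*(-56) = I*sqrt(13359) + 56 = 56 + I*sqrt(13359)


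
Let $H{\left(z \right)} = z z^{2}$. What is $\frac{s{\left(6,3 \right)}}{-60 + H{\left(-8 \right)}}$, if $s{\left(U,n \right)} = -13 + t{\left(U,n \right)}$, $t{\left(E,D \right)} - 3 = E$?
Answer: $\frac{1}{143} \approx 0.006993$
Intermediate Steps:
$t{\left(E,D \right)} = 3 + E$
$H{\left(z \right)} = z^{3}$
$s{\left(U,n \right)} = -10 + U$ ($s{\left(U,n \right)} = -13 + \left(3 + U\right) = -10 + U$)
$\frac{s{\left(6,3 \right)}}{-60 + H{\left(-8 \right)}} = \frac{-10 + 6}{-60 + \left(-8\right)^{3}} = \frac{1}{-60 - 512} \left(-4\right) = \frac{1}{-572} \left(-4\right) = \left(- \frac{1}{572}\right) \left(-4\right) = \frac{1}{143}$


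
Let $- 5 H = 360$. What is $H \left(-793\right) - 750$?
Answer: $56346$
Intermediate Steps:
$H = -72$ ($H = \left(- \frac{1}{5}\right) 360 = -72$)
$H \left(-793\right) - 750 = \left(-72\right) \left(-793\right) - 750 = 57096 - 750 = 56346$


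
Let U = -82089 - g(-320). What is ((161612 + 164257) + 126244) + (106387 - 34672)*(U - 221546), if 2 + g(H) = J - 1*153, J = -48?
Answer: -21760173767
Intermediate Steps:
g(H) = -203 (g(H) = -2 + (-48 - 1*153) = -2 + (-48 - 153) = -2 - 201 = -203)
U = -81886 (U = -82089 - 1*(-203) = -82089 + 203 = -81886)
((161612 + 164257) + 126244) + (106387 - 34672)*(U - 221546) = ((161612 + 164257) + 126244) + (106387 - 34672)*(-81886 - 221546) = (325869 + 126244) + 71715*(-303432) = 452113 - 21760625880 = -21760173767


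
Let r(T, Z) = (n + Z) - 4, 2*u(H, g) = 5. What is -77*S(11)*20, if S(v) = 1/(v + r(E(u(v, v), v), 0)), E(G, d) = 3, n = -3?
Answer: -385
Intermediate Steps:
u(H, g) = 5/2 (u(H, g) = (½)*5 = 5/2)
r(T, Z) = -7 + Z (r(T, Z) = (-3 + Z) - 4 = -7 + Z)
S(v) = 1/(-7 + v) (S(v) = 1/(v + (-7 + 0)) = 1/(v - 7) = 1/(-7 + v))
-77*S(11)*20 = -77/(-7 + 11)*20 = -77/4*20 = -385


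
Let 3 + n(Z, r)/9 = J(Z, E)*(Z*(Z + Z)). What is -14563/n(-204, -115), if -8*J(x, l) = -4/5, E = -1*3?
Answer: -72815/374409 ≈ -0.19448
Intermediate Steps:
E = -3
J(x, l) = ⅒ (J(x, l) = -(-1)/(2*5) = -⅛*(-⅘) = ⅒)
n(Z, r) = -27 + 9*Z²/5 (n(Z, r) = -27 + 9*((Z*(Z + Z))/10) = -27 + 9*((Z*(2*Z))/10) = -27 + 9*((2*Z²)/10) = -27 + 9*(Z²/5) = -27 + 9*Z²/5)
-14563/n(-204, -115) = -14563/(-27 + (9/5)*(-204)²) = -14563/(-27 + (9/5)*41616) = -14563/(-27 + 374544/5) = -14563/374409/5 = -14563*5/374409 = -72815/374409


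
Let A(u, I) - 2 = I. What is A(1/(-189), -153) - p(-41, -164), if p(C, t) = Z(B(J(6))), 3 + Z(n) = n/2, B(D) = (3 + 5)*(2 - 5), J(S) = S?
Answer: -136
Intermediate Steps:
A(u, I) = 2 + I
B(D) = -24 (B(D) = 8*(-3) = -24)
Z(n) = -3 + n/2
p(C, t) = -15 (p(C, t) = -3 + (½)*(-24) = -3 - 12 = -15)
A(1/(-189), -153) - p(-41, -164) = (2 - 153) - 1*(-15) = -151 + 15 = -136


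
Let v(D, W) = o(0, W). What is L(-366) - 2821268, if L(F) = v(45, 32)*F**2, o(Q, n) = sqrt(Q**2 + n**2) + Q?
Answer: 1465324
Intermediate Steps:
o(Q, n) = Q + sqrt(Q**2 + n**2)
v(D, W) = sqrt(W**2) (v(D, W) = 0 + sqrt(0**2 + W**2) = 0 + sqrt(0 + W**2) = 0 + sqrt(W**2) = sqrt(W**2))
L(F) = 32*F**2 (L(F) = sqrt(32**2)*F**2 = sqrt(1024)*F**2 = 32*F**2)
L(-366) - 2821268 = 32*(-366)**2 - 2821268 = 32*133956 - 2821268 = 4286592 - 2821268 = 1465324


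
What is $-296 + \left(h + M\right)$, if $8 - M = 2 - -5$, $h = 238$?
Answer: $-57$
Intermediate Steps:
$M = 1$ ($M = 8 - \left(2 - -5\right) = 8 - \left(2 + 5\right) = 8 - 7 = 1$)
$-296 + \left(h + M\right) = -296 + \left(238 + 1\right) = -296 + 239 = -57$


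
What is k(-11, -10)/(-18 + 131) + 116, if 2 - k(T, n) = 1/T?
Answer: 144211/1243 ≈ 116.02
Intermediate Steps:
k(T, n) = 2 - 1/T
k(-11, -10)/(-18 + 131) + 116 = (2 - 1/(-11))/(-18 + 131) + 116 = (2 - 1*(-1/11))/113 + 116 = (2 + 1/11)*(1/113) + 116 = (23/11)*(1/113) + 116 = 23/1243 + 116 = 144211/1243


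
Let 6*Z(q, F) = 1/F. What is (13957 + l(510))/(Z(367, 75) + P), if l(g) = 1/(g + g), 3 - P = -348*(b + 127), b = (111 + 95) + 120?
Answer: 213542115/2411999134 ≈ 0.088533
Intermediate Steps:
Z(q, F) = 1/(6*F)
b = 326 (b = 206 + 120 = 326)
P = 157647 (P = 3 - (-348)*(326 + 127) = 3 - (-348)*453 = 3 - 1*(-157644) = 3 + 157644 = 157647)
l(g) = 1/(2*g)
(13957 + l(510))/(Z(367, 75) + P) = (13957 + (1/2)/510)/((1/6)/75 + 157647) = (13957 + (1/2)*(1/510))/((1/6)*(1/75) + 157647) = (13957 + 1/1020)/(1/450 + 157647) = 14236141/(1020*(70941151/450)) = (14236141/1020)*(450/70941151) = 213542115/2411999134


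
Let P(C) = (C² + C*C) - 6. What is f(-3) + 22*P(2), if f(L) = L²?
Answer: 53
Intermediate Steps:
P(C) = -6 + 2*C² (P(C) = (C² + C²) - 6 = 2*C² - 6 = -6 + 2*C²)
f(-3) + 22*P(2) = (-3)² + 22*(-6 + 2*2²) = 9 + 22*(-6 + 2*4) = 9 + 22*(-6 + 8) = 9 + 22*2 = 9 + 44 = 53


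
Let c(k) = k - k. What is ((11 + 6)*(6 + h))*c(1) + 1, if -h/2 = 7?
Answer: 1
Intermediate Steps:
h = -14 (h = -2*7 = -14)
c(k) = 0
((11 + 6)*(6 + h))*c(1) + 1 = ((11 + 6)*(6 - 14))*0 + 1 = (17*(-8))*0 + 1 = -136*0 + 1 = 0 + 1 = 1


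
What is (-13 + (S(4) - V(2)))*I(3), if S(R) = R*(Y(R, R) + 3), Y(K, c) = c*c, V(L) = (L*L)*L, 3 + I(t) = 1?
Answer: -110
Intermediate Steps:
I(t) = -2 (I(t) = -3 + 1 = -2)
V(L) = L**3 (V(L) = L**2*L = L**3)
Y(K, c) = c**2
S(R) = R*(3 + R**2) (S(R) = R*(R**2 + 3) = R*(3 + R**2))
(-13 + (S(4) - V(2)))*I(3) = (-13 + (4*(3 + 4**2) - 1*2**3))*(-2) = (-13 + (4*(3 + 16) - 1*8))*(-2) = (-13 + (4*19 - 8))*(-2) = (-13 + (76 - 8))*(-2) = (-13 + 68)*(-2) = 55*(-2) = -110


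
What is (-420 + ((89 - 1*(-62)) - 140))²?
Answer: 167281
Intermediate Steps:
(-420 + ((89 - 1*(-62)) - 140))² = (-420 + ((89 + 62) - 140))² = (-420 + (151 - 140))² = (-420 + 11)² = (-409)² = 167281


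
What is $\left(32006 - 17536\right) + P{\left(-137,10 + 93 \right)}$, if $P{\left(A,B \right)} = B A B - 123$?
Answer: $-1439086$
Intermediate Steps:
$P{\left(A,B \right)} = -123 + A B^{2}$ ($P{\left(A,B \right)} = A B B - 123 = A B^{2} - 123 = -123 + A B^{2}$)
$\left(32006 - 17536\right) + P{\left(-137,10 + 93 \right)} = \left(32006 - 17536\right) - \left(123 + 137 \left(10 + 93\right)^{2}\right) = 14470 - \left(123 + 137 \cdot 103^{2}\right) = 14470 - 1453556 = -1439086$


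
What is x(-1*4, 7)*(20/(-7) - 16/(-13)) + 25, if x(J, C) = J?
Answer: 2867/91 ≈ 31.505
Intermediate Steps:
x(-1*4, 7)*(20/(-7) - 16/(-13)) + 25 = (-1*4)*(20/(-7) - 16/(-13)) + 25 = -4*(20*(-⅐) - 16*(-1/13)) + 25 = -4*(-20/7 + 16/13) + 25 = -4*(-148/91) + 25 = 592/91 + 25 = 2867/91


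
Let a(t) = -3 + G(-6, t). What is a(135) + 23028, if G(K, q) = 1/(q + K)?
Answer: 2970226/129 ≈ 23025.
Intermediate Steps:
G(K, q) = 1/(K + q)
a(t) = -3 + 1/(-6 + t)
a(135) + 23028 = (19 - 3*135)/(-6 + 135) + 23028 = (19 - 405)/129 + 23028 = (1/129)*(-386) + 23028 = -386/129 + 23028 = 2970226/129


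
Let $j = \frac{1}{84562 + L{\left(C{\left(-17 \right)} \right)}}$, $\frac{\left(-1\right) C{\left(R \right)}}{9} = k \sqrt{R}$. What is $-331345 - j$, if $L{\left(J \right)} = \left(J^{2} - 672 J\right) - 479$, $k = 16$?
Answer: $- \frac{10945883005126068}{33034701007} + \frac{13824 i \sqrt{17}}{33034701007} \approx -3.3135 \cdot 10^{5} + 1.7254 \cdot 10^{-6} i$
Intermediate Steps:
$C{\left(R \right)} = - 144 \sqrt{R}$ ($C{\left(R \right)} = - 9 \cdot 16 \sqrt{R} = - 144 \sqrt{R}$)
$L{\left(J \right)} = -479 + J^{2} - 672 J$
$j = \frac{1}{-268429 + 96768 i \sqrt{17}}$ ($j = \frac{1}{84562 - \left(479 + 352512 + 672 \left(-144\right) \sqrt{-17}\right)} = \frac{1}{84562 - \left(479 + 352512 + 672 \left(-144\right) i \sqrt{17}\right)} = \frac{1}{84562 - \left(352991 - 96768 i \sqrt{17}\right)} = \frac{1}{-268429 + 96768 i \sqrt{17}} \approx -1.1608 \cdot 10^{-6} - 1.7254 \cdot 10^{-6} i$)
$-331345 - j = -331345 - \left(- \frac{38347}{33034701007} - \frac{13824 i \sqrt{17}}{33034701007}\right) = -331345 + \left(\frac{38347}{33034701007} + \frac{13824 i \sqrt{17}}{33034701007}\right) = - \frac{10945883005126068}{33034701007} + \frac{13824 i \sqrt{17}}{33034701007}$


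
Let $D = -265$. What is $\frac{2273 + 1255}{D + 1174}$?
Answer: $\frac{392}{101} \approx 3.8812$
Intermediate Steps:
$\frac{2273 + 1255}{D + 1174} = \frac{2273 + 1255}{-265 + 1174} = \frac{3528}{909} = 3528 \cdot \frac{1}{909} = \frac{392}{101}$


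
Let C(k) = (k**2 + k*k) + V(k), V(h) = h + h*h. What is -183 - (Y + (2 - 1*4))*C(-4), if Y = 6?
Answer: -359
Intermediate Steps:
V(h) = h + h**2
C(k) = 2*k**2 + k*(1 + k) (C(k) = (k**2 + k*k) + k*(1 + k) = (k**2 + k**2) + k*(1 + k) = 2*k**2 + k*(1 + k))
-183 - (Y + (2 - 1*4))*C(-4) = -183 - (6 + (2 - 1*4))*(-4*(1 + 3*(-4))) = -183 - (6 + (2 - 4))*(-4*(1 - 12)) = -183 - (6 - 2)*(-4*(-11)) = -183 - 4*44 = -183 - 1*176 = -183 - 176 = -359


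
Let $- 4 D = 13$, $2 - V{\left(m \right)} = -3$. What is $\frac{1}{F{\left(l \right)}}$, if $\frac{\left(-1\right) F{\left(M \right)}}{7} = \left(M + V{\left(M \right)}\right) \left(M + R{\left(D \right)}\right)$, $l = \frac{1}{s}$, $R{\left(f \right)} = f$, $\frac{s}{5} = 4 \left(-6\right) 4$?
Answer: $\frac{230400}{26213873} \approx 0.0087892$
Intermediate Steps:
$V{\left(m \right)} = 5$ ($V{\left(m \right)} = 2 - -3 = 2 + 3 = 5$)
$s = -480$ ($s = 5 \cdot 4 \left(-6\right) 4 = 5 \left(\left(-24\right) 4\right) = 5 \left(-96\right) = -480$)
$D = - \frac{13}{4}$ ($D = \left(- \frac{1}{4}\right) 13 = - \frac{13}{4} \approx -3.25$)
$l = - \frac{1}{480}$ ($l = \frac{1}{-480} = - \frac{1}{480} \approx -0.0020833$)
$F{\left(M \right)} = - 7 \left(5 + M\right) \left(- \frac{13}{4} + M\right)$ ($F{\left(M \right)} = - 7 \left(M + 5\right) \left(M - \frac{13}{4}\right) = - 7 \left(5 + M\right) \left(- \frac{13}{4} + M\right)$)
$\frac{1}{F{\left(l \right)}} = \frac{1}{\frac{455}{4} - 7 \left(- \frac{1}{480}\right)^{2} - - \frac{49}{1920}} = \frac{1}{\frac{455}{4} - \frac{7}{230400} + \frac{49}{1920}} = \frac{1}{\frac{26213873}{230400}} = \frac{230400}{26213873}$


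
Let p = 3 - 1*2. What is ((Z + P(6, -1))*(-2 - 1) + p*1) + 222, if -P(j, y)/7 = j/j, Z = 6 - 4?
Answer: 238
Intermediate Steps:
Z = 2
p = 1 (p = 3 - 2 = 1)
P(j, y) = -7 (P(j, y) = -7*j/j = -7*1 = -7)
((Z + P(6, -1))*(-2 - 1) + p*1) + 222 = ((2 - 7)*(-2 - 1) + 1*1) + 222 = (-5*(-3) + 1) + 222 = (15 + 1) + 222 = 16 + 222 = 238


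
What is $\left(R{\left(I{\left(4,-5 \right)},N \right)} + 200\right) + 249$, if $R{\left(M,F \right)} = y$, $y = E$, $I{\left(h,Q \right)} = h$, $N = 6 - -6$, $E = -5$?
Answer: $444$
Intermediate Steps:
$N = 12$ ($N = 6 + 6 = 12$)
$y = -5$
$R{\left(M,F \right)} = -5$
$\left(R{\left(I{\left(4,-5 \right)},N \right)} + 200\right) + 249 = \left(-5 + 200\right) + 249 = 195 + 249 = 444$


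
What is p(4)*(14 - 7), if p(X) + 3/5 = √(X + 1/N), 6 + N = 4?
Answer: -21/5 + 7*√14/2 ≈ 8.8958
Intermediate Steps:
N = -2 (N = -6 + 4 = -2)
p(X) = -⅗ + √(-½ + X) (p(X) = -⅗ + √(X + 1/(-2)) = -⅗ + √(X - ½) = -⅗ + √(-½ + X))
p(4)*(14 - 7) = (-⅗ + √(-2 + 4*4)/2)*(14 - 7) = (-⅗ + √(-2 + 16)/2)*7 = (-⅗ + √14/2)*7 = -21/5 + 7*√14/2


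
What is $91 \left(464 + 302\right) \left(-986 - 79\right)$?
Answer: $-74236890$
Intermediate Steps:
$91 \left(464 + 302\right) \left(-986 - 79\right) = 91 \cdot 766 \left(-1065\right) = 91 \left(-815790\right) = -74236890$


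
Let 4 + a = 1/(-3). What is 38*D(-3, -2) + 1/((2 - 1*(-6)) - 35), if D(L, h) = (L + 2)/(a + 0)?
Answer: 3065/351 ≈ 8.7322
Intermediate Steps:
a = -13/3 (a = -4 + 1/(-3) = -4 - ⅓ = -13/3 ≈ -4.3333)
D(L, h) = -6/13 - 3*L/13 (D(L, h) = (L + 2)/(-13/3 + 0) = (2 + L)/(-13/3) = (2 + L)*(-3/13) = -6/13 - 3*L/13)
38*D(-3, -2) + 1/((2 - 1*(-6)) - 35) = 38*(-6/13 - 3/13*(-3)) + 1/((2 - 1*(-6)) - 35) = 38*(-6/13 + 9/13) + 1/((2 + 6) - 35) = 38*(3/13) + 1/(8 - 35) = 114/13 + 1/(-27) = 114/13 - 1/27 = 3065/351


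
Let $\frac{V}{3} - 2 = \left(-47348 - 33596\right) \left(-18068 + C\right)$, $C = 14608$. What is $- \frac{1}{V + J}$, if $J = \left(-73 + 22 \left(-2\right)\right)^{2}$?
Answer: $- \frac{1}{840212415} \approx -1.1902 \cdot 10^{-9}$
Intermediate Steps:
$V = 840198726$ ($V = 6 + 3 \left(-47348 - 33596\right) \left(-18068 + 14608\right) = 6 + 3 \left(\left(-80944\right) \left(-3460\right)\right) = 6 + 3 \cdot 280066240 = 6 + 840198720 = 840198726$)
$J = 13689$ ($J = \left(-73 - 44\right)^{2} = \left(-117\right)^{2} = 13689$)
$- \frac{1}{V + J} = - \frac{1}{840198726 + 13689} = - \frac{1}{840212415}$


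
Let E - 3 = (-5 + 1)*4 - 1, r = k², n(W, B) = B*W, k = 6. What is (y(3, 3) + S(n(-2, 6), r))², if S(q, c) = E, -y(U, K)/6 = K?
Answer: 1024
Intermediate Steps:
y(U, K) = -6*K
r = 36 (r = 6² = 36)
E = -14 (E = 3 + ((-5 + 1)*4 - 1) = 3 + (-4*4 - 1) = 3 + (-16 - 1) = 3 - 17 = -14)
S(q, c) = -14
(y(3, 3) + S(n(-2, 6), r))² = (-6*3 - 14)² = (-18 - 14)² = (-32)² = 1024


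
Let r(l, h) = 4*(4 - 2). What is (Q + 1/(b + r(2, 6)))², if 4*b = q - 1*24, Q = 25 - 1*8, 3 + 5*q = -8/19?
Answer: 5948721/19321 ≈ 307.89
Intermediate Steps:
r(l, h) = 8 (r(l, h) = 4*2 = 8)
q = -13/19 (q = -⅗ + (-8/19)/5 = -⅗ + (-8*1/19)/5 = -⅗ + (⅕)*(-8/19) = -⅗ - 8/95 = -13/19 ≈ -0.68421)
Q = 17 (Q = 25 - 8 = 17)
b = -469/76 (b = (-13/19 - 1*24)/4 = (-13/19 - 24)/4 = (¼)*(-469/19) = -469/76 ≈ -6.1711)
(Q + 1/(b + r(2, 6)))² = (17 + 1/(-469/76 + 8))² = (17 + 1/(139/76))² = (17 + 76/139)² = (2439/139)² = 5948721/19321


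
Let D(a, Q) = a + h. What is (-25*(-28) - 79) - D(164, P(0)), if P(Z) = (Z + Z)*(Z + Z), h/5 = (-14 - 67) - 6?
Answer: 892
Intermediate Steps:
h = -435 (h = 5*((-14 - 67) - 6) = 5*(-81 - 6) = 5*(-87) = -435)
P(Z) = 4*Z² (P(Z) = (2*Z)*(2*Z) = 4*Z²)
D(a, Q) = -435 + a (D(a, Q) = a - 435 = -435 + a)
(-25*(-28) - 79) - D(164, P(0)) = (-25*(-28) - 79) - (-435 + 164) = (700 - 79) - 1*(-271) = 621 + 271 = 892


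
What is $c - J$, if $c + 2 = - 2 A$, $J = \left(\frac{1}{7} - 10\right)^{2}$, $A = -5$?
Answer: $- \frac{4369}{49} \approx -89.163$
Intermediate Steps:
$J = \frac{4761}{49}$ ($J = \left(\frac{1}{7} - 10\right)^{2} = \left(- \frac{69}{7}\right)^{2} = \frac{4761}{49} \approx 97.163$)
$c = 8$ ($c = -2 - -10 = -2 + 10 = 8$)
$c - J = 8 - \frac{4761}{49} = - \frac{4369}{49}$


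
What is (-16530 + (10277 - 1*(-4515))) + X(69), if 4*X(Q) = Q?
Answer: -6883/4 ≈ -1720.8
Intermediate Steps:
X(Q) = Q/4
(-16530 + (10277 - 1*(-4515))) + X(69) = (-16530 + (10277 - 1*(-4515))) + (1/4)*69 = (-16530 + (10277 + 4515)) + 69/4 = (-16530 + 14792) + 69/4 = -1738 + 69/4 = -6883/4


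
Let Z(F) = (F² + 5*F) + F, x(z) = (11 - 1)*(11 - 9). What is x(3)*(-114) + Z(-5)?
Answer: -2285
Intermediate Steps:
x(z) = 20 (x(z) = 10*2 = 20)
Z(F) = F² + 6*F
x(3)*(-114) + Z(-5) = 20*(-114) - 5*(6 - 5) = -2280 - 5*1 = -2280 - 5 = -2285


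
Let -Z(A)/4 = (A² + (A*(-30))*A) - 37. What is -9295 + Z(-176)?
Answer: 3584069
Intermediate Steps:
Z(A) = 148 + 116*A² (Z(A) = -4*((A² + (A*(-30))*A) - 37) = -4*((A² + (-30*A)*A) - 37) = -4*((A² - 30*A²) - 37) = -4*(-29*A² - 37) = -4*(-37 - 29*A²) = 148 + 116*A²)
-9295 + Z(-176) = -9295 + (148 + 116*(-176)²) = -9295 + (148 + 116*30976) = -9295 + (148 + 3593216) = -9295 + 3593364 = 3584069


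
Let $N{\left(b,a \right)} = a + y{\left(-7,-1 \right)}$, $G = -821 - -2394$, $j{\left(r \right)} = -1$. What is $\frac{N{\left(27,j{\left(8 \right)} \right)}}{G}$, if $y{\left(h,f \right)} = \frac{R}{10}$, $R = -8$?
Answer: $- \frac{9}{7865} \approx -0.0011443$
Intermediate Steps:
$y{\left(h,f \right)} = - \frac{4}{5}$ ($y{\left(h,f \right)} = - \frac{8}{10} = \left(-8\right) \frac{1}{10} = - \frac{4}{5}$)
$G = 1573$ ($G = -821 + 2394 = 1573$)
$N{\left(b,a \right)} = - \frac{4}{5} + a$ ($N{\left(b,a \right)} = a - \frac{4}{5} = - \frac{4}{5} + a$)
$\frac{N{\left(27,j{\left(8 \right)} \right)}}{G} = \frac{- \frac{4}{5} - 1}{1573} = \left(- \frac{9}{5}\right) \frac{1}{1573} = - \frac{9}{7865}$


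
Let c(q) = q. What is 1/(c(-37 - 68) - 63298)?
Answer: -1/63403 ≈ -1.5772e-5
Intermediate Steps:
1/(c(-37 - 68) - 63298) = 1/((-37 - 68) - 63298) = 1/(-105 - 63298) = 1/(-63403) = -1/63403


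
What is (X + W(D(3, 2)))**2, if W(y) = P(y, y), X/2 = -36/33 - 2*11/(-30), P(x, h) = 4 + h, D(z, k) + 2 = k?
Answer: 293764/27225 ≈ 10.790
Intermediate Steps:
D(z, k) = -2 + k
X = -118/165 (X = 2*(-36/33 - 2*11/(-30)) = 2*(-36*1/33 - 22*(-1/30)) = 2*(-12/11 + 11/15) = 2*(-59/165) = -118/165 ≈ -0.71515)
W(y) = 4 + y
(X + W(D(3, 2)))**2 = (-118/165 + (4 + (-2 + 2)))**2 = (-118/165 + (4 + 0))**2 = (-118/165 + 4)**2 = (542/165)**2 = 293764/27225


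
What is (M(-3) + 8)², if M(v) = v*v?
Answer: 289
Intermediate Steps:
M(v) = v²
(M(-3) + 8)² = ((-3)² + 8)² = (9 + 8)² = 17² = 289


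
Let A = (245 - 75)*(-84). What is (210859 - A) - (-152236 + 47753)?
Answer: 329622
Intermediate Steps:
A = -14280 (A = 170*(-84) = -14280)
(210859 - A) - (-152236 + 47753) = (210859 - 1*(-14280)) - (-152236 + 47753) = (210859 + 14280) - 1*(-104483) = 225139 + 104483 = 329622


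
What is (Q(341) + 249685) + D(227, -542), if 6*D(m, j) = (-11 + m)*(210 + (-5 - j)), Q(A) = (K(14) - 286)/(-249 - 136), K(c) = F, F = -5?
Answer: 106482436/385 ≈ 2.7658e+5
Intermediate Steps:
K(c) = -5
Q(A) = 291/385 (Q(A) = (-5 - 286)/(-249 - 136) = -291/(-385) = -291*(-1/385) = 291/385)
D(m, j) = (-11 + m)*(205 - j)/6 (D(m, j) = ((-11 + m)*(210 + (-5 - j)))/6 = ((-11 + m)*(205 - j))/6 = (-11 + m)*(205 - j)/6)
(Q(341) + 249685) + D(227, -542) = (291/385 + 249685) + (-2255/6 + (11/6)*(-542) + (205/6)*227 - ⅙*(-542)*227) = 96129016/385 + (-2255/6 - 2981/3 + 46535/6 + 61517/3) = 96129016/385 + 26892 = 106482436/385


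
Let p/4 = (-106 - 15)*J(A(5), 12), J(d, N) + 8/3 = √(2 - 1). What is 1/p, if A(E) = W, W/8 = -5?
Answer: 3/2420 ≈ 0.0012397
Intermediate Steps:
W = -40 (W = 8*(-5) = -40)
A(E) = -40
J(d, N) = -5/3 (J(d, N) = -8/3 + √(2 - 1) = -8/3 + √1 = -8/3 + 1 = -5/3)
p = 2420/3 (p = 4*((-106 - 15)*(-5/3)) = 4*(-121*(-5/3)) = 4*(605/3) = 2420/3 ≈ 806.67)
1/p = 1/(2420/3) = 3/2420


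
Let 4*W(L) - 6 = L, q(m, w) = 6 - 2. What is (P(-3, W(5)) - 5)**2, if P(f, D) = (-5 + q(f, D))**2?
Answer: 16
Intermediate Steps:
q(m, w) = 4
W(L) = 3/2 + L/4
P(f, D) = 1 (P(f, D) = (-5 + 4)**2 = (-1)**2 = 1)
(P(-3, W(5)) - 5)**2 = (1 - 5)**2 = (-4)**2 = 16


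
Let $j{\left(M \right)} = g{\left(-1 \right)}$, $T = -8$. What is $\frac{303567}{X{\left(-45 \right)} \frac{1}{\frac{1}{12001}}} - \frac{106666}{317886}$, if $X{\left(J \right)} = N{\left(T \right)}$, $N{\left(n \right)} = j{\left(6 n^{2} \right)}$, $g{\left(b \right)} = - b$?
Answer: $\frac{4328163668}{173406813} \approx 24.96$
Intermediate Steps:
$j{\left(M \right)} = 1$ ($j{\left(M \right)} = \left(-1\right) \left(-1\right) = 1$)
$N{\left(n \right)} = 1$
$X{\left(J \right)} = 1$
$\frac{303567}{X{\left(-45 \right)} \frac{1}{\frac{1}{12001}}} - \frac{106666}{317886} = \frac{303567}{1 \frac{1}{\frac{1}{12001}}} - \frac{106666}{317886} = \frac{303567}{1 \frac{1}{\frac{1}{12001}}} - \frac{53333}{158943} = \frac{303567}{1 \cdot 12001} - \frac{53333}{158943} = \frac{303567}{12001} - \frac{53333}{158943} = 303567 \cdot \frac{1}{12001} - \frac{53333}{158943} = \frac{27597}{1091} - \frac{53333}{158943} = \frac{4328163668}{173406813}$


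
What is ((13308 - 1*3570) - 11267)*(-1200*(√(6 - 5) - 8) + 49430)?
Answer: -88422070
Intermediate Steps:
((13308 - 1*3570) - 11267)*(-1200*(√(6 - 5) - 8) + 49430) = ((13308 - 3570) - 11267)*(-1200*(√1 - 8) + 49430) = (9738 - 11267)*(-1200*(1 - 8) + 49430) = -1529*(-1200*(-7) + 49430) = -1529*(8400 + 49430) = -1529*57830 = -88422070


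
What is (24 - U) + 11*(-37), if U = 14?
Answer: -397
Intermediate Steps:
(24 - U) + 11*(-37) = (24 - 1*14) + 11*(-37) = (24 - 14) - 407 = 10 - 407 = -397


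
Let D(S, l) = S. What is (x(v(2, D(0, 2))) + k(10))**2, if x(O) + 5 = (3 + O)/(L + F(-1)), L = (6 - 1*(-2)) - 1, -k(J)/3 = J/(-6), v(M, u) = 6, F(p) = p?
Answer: 9/4 ≈ 2.2500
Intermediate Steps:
k(J) = J/2 (k(J) = -3*J/(-6) = -3*J*(-1)/6 = -(-1)*J/2 = J/2)
L = 7 (L = (6 + 2) - 1 = 8 - 1 = 7)
x(O) = -9/2 + O/6 (x(O) = -5 + (3 + O)/(7 - 1) = -5 + (3 + O)/6 = -5 + (3 + O)*(1/6) = -5 + (1/2 + O/6) = -9/2 + O/6)
(x(v(2, D(0, 2))) + k(10))**2 = ((-9/2 + (1/6)*6) + (1/2)*10)**2 = ((-9/2 + 1) + 5)**2 = (-7/2 + 5)**2 = (3/2)**2 = 9/4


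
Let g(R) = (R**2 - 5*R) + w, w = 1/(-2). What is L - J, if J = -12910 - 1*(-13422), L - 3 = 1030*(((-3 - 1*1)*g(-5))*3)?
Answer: -612329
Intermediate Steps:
w = -1/2 ≈ -0.50000
g(R) = -1/2 + R**2 - 5*R (g(R) = (R**2 - 5*R) - 1/2 = -1/2 + R**2 - 5*R)
L = -611817 (L = 3 + 1030*(((-3 - 1*1)*(-1/2 + (-5)**2 - 5*(-5)))*3) = 3 + 1030*(((-3 - 1)*(-1/2 + 25 + 25))*3) = 3 + 1030*(-4*99/2*3) = 3 + 1030*(-198*3) = 3 + 1030*(-594) = 3 - 611820 = -611817)
J = 512 (J = -12910 + 13422 = 512)
L - J = -611817 - 1*512 = -611817 - 512 = -612329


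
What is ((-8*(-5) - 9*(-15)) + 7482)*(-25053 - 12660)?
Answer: -288768441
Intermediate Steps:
((-8*(-5) - 9*(-15)) + 7482)*(-25053 - 12660) = ((40 + 135) + 7482)*(-37713) = (175 + 7482)*(-37713) = 7657*(-37713) = -288768441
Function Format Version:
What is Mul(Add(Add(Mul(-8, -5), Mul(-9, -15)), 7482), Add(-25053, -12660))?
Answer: -288768441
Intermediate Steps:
Mul(Add(Add(Mul(-8, -5), Mul(-9, -15)), 7482), Add(-25053, -12660)) = Mul(Add(Add(40, 135), 7482), -37713) = Mul(Add(175, 7482), -37713) = Mul(7657, -37713) = -288768441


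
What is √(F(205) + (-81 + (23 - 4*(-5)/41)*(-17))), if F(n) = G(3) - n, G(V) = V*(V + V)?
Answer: I*√1121719/41 ≈ 25.832*I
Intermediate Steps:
G(V) = 2*V² (G(V) = V*(2*V) = 2*V²)
F(n) = 18 - n (F(n) = 2*3² - n = 2*9 - n = 18 - n)
√(F(205) + (-81 + (23 - 4*(-5)/41)*(-17))) = √((18 - 1*205) + (-81 + (23 - 4*(-5)/41)*(-17))) = √((18 - 205) + (-81 + (23 + 20*(1/41))*(-17))) = √(-187 + (-81 + (23 + 20/41)*(-17))) = √(-187 + (-81 + (963/41)*(-17))) = √(-187 + (-81 - 16371/41)) = √(-187 - 19692/41) = √(-27359/41) = I*√1121719/41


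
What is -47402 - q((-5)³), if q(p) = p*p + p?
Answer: -62902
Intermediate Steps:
q(p) = p + p² (q(p) = p² + p = p + p²)
-47402 - q((-5)³) = -47402 - (-5)³*(1 + (-5)³) = -47402 - (-125)*(1 - 125) = -47402 - (-125)*(-124) = -47402 - 1*15500 = -47402 - 15500 = -62902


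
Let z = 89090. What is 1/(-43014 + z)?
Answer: 1/46076 ≈ 2.1703e-5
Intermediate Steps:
1/(-43014 + z) = 1/(-43014 + 89090) = 1/46076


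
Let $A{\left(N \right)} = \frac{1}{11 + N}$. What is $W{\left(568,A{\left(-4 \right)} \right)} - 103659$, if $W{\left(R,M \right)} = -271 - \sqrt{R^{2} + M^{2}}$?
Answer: $-103930 - \frac{\sqrt{15808577}}{7} \approx -1.045 \cdot 10^{5}$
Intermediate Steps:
$W{\left(R,M \right)} = -271 - \sqrt{M^{2} + R^{2}}$
$W{\left(568,A{\left(-4 \right)} \right)} - 103659 = \left(-271 - \sqrt{\left(\frac{1}{11 - 4}\right)^{2} + 568^{2}}\right) - 103659 = \left(-271 - \sqrt{\left(\frac{1}{7}\right)^{2} + 322624}\right) - 103659 = \left(-271 - \sqrt{\frac{1}{49} + 322624}\right) - 103659 = \left(-271 - \sqrt{\frac{15808577}{49}}\right) - 103659 = \left(-271 - \frac{\sqrt{15808577}}{7}\right) - 103659 = -103930 - \frac{\sqrt{15808577}}{7}$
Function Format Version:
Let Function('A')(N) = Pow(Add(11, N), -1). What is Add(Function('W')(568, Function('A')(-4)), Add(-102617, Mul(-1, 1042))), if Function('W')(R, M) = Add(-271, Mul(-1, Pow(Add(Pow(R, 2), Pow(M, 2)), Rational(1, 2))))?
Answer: Add(-103930, Mul(Rational(-1, 7), Pow(15808577, Rational(1, 2)))) ≈ -1.0450e+5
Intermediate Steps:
Function('W')(R, M) = Add(-271, Mul(-1, Pow(Add(Pow(M, 2), Pow(R, 2)), Rational(1, 2))))
Add(Function('W')(568, Function('A')(-4)), Add(-102617, Mul(-1, 1042))) = Add(Add(-271, Mul(-1, Pow(Add(Pow(Pow(Add(11, -4), -1), 2), Pow(568, 2)), Rational(1, 2)))), Add(-102617, Mul(-1, 1042))) = Add(Add(-271, Mul(-1, Pow(Add(Pow(Pow(7, -1), 2), 322624), Rational(1, 2)))), Add(-102617, -1042)) = Add(Add(-271, Mul(-1, Pow(Add(Pow(Rational(1, 7), 2), 322624), Rational(1, 2)))), -103659) = Add(Add(-271, Mul(-1, Pow(Add(Rational(1, 49), 322624), Rational(1, 2)))), -103659) = Add(Add(-271, Mul(-1, Pow(Rational(15808577, 49), Rational(1, 2)))), -103659) = Add(Add(-271, Mul(-1, Mul(Rational(1, 7), Pow(15808577, Rational(1, 2))))), -103659) = Add(Add(-271, Mul(Rational(-1, 7), Pow(15808577, Rational(1, 2)))), -103659) = Add(-103930, Mul(Rational(-1, 7), Pow(15808577, Rational(1, 2))))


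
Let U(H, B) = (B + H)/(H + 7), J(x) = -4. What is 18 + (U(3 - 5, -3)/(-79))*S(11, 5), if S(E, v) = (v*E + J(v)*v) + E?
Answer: 1468/79 ≈ 18.582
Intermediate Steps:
S(E, v) = E - 4*v + E*v (S(E, v) = (v*E - 4*v) + E = (E*v - 4*v) + E = (-4*v + E*v) + E = E - 4*v + E*v)
U(H, B) = (B + H)/(7 + H)
18 + (U(3 - 5, -3)/(-79))*S(11, 5) = 18 + (((-3 + (3 - 5))/(7 + (3 - 5)))/(-79))*(11 - 4*5 + 11*5) = 18 + (((-3 - 2)/(7 - 2))*(-1/79))*(11 - 20 + 55) = 18 + ((-5/5)*(-1/79))*46 = 18 + (((1/5)*(-5))*(-1/79))*46 = 18 - 1*(-1/79)*46 = 18 + (1/79)*46 = 18 + 46/79 = 1468/79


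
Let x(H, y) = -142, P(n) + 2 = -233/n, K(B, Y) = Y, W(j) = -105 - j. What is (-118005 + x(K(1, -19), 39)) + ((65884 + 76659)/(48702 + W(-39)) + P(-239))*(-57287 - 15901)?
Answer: -83183295264/322889 ≈ -2.5762e+5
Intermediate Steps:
P(n) = -2 - 233/n
(-118005 + x(K(1, -19), 39)) + ((65884 + 76659)/(48702 + W(-39)) + P(-239))*(-57287 - 15901) = (-118005 - 142) + ((65884 + 76659)/(48702 + (-105 - 1*(-39))) + (-2 - 233/(-239)))*(-57287 - 15901) = -118147 + (142543/(48702 + (-105 + 39)) + (-2 - 233*(-1/239)))*(-73188) = -118147 + (142543/(48702 - 66) + (-2 + 233/239))*(-73188) = -118147 + (142543/48636 - 245/239)*(-73188) = -118147 + (22151957/11624004)*(-73188) = -118147 - 45034928581/322889 = -83183295264/322889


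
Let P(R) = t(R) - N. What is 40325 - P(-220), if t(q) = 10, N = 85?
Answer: 40400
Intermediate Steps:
P(R) = -75 (P(R) = 10 - 1*85 = 10 - 85 = -75)
40325 - P(-220) = 40325 - 1*(-75) = 40325 + 75 = 40400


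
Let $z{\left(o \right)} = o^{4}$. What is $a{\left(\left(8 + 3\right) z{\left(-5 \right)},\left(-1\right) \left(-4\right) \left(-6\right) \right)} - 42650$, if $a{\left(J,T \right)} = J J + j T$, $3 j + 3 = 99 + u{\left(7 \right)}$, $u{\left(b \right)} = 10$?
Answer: $47222127$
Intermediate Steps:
$j = \frac{106}{3}$ ($j = -1 + \frac{99 + 10}{3} = -1 + \frac{1}{3} \cdot 109 = -1 + \frac{109}{3} = \frac{106}{3} \approx 35.333$)
$a{\left(J,T \right)} = J^{2} + \frac{106 T}{3}$ ($a{\left(J,T \right)} = J J + \frac{106 T}{3} = J^{2} + \frac{106 T}{3}$)
$a{\left(\left(8 + 3\right) z{\left(-5 \right)},\left(-1\right) \left(-4\right) \left(-6\right) \right)} - 42650 = \left(\left(\left(8 + 3\right) \left(-5\right)^{4}\right)^{2} + \frac{106 \left(-1\right) \left(-4\right) \left(-6\right)}{3}\right) - 42650 = \left(\left(11 \cdot 625\right)^{2} + \frac{106 \cdot 4 \left(-6\right)}{3}\right) - 42650 = \left(6875^{2} + \frac{106}{3} \left(-24\right)\right) - 42650 = \left(47265625 - 848\right) - 42650 = 47264777 - 42650 = 47222127$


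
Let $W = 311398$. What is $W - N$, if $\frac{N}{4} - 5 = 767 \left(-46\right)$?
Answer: $452506$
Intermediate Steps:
$N = -141108$ ($N = 20 + 4 \cdot 767 \left(-46\right) = 20 + 4 \left(-35282\right) = 20 - 141128 = -141108$)
$W - N = 311398 - -141108 = 311398 + 141108 = 452506$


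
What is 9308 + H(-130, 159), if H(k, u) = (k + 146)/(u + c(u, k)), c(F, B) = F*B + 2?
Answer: 190897756/20509 ≈ 9308.0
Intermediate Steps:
c(F, B) = 2 + B*F (c(F, B) = B*F + 2 = 2 + B*F)
H(k, u) = (146 + k)/(2 + u + k*u) (H(k, u) = (k + 146)/(u + (2 + k*u)) = (146 + k)/(2 + u + k*u))
9308 + H(-130, 159) = 9308 + (146 - 130)/(2 + 159 - 130*159) = 9308 + 16/(2 + 159 - 20670) = 9308 + 16/(-20509) = 9308 - 1/20509*16 = 9308 - 16/20509 = 190897756/20509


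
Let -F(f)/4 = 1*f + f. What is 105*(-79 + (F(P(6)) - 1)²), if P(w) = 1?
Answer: 210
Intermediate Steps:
F(f) = -8*f (F(f) = -4*(1*f + f) = -4*(f + f) = -8*f)
105*(-79 + (F(P(6)) - 1)²) = 105*(-79 + (-8*1 - 1)²) = 105*(-79 + (-8 - 1)²) = 105*(-79 + (-9)²) = 105*(-79 + 81) = 105*2 = 210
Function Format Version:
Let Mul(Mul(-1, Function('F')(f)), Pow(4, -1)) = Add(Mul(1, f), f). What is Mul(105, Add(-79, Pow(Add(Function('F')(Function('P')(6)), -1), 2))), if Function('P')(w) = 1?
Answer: 210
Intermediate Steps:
Function('F')(f) = Mul(-8, f) (Function('F')(f) = Mul(-4, Add(Mul(1, f), f)) = Mul(-4, Add(f, f)) = Mul(-4, Mul(2, f)) = Mul(-8, f))
Mul(105, Add(-79, Pow(Add(Function('F')(Function('P')(6)), -1), 2))) = Mul(105, Add(-79, Pow(Add(Mul(-8, 1), -1), 2))) = Mul(105, Add(-79, Pow(Add(-8, -1), 2))) = Mul(105, Add(-79, Pow(-9, 2))) = Mul(105, Add(-79, 81)) = Mul(105, 2) = 210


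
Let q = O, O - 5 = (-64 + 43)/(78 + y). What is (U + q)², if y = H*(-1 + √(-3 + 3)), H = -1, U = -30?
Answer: 3984016/6241 ≈ 638.36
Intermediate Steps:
y = 1 (y = -(-1 + √(-3 + 3)) = -(-1 + √0) = -(-1 + 0) = -1*(-1) = 1)
O = 374/79 (O = 5 + (-64 + 43)/(78 + 1) = 5 - 21/79 = 374/79 ≈ 4.7342)
q = 374/79 ≈ 4.7342
(U + q)² = (-30 + 374/79)² = (-1996/79)² = 3984016/6241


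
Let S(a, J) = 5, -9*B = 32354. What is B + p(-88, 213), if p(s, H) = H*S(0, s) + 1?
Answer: -22760/9 ≈ -2528.9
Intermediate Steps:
B = -32354/9 (B = -⅑*32354 = -32354/9 ≈ -3594.9)
p(s, H) = 1 + 5*H (p(s, H) = H*5 + 1 = 5*H + 1 = 1 + 5*H)
B + p(-88, 213) = -32354/9 + (1 + 5*213) = -32354/9 + (1 + 1065) = -32354/9 + 1066 = -22760/9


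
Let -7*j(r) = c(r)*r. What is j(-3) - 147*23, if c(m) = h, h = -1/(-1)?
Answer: -23664/7 ≈ -3380.6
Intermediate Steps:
h = 1 (h = -1*(-1) = 1)
c(m) = 1
j(r) = -r/7
j(-3) - 147*23 = -⅐*(-3) - 147*23 = 3/7 - 3381 = -23664/7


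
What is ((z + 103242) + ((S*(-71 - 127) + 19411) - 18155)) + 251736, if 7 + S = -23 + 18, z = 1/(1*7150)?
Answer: 2564061501/7150 ≈ 3.5861e+5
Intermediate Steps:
z = 1/7150 ≈ 0.00013986
S = -12 (S = -7 + (-23 + 18) = -7 - 5 = -12)
((z + 103242) + ((S*(-71 - 127) + 19411) - 18155)) + 251736 = ((1/7150 + 103242) + ((-12*(-71 - 127) + 19411) - 18155)) + 251736 = (738180301/7150 + ((-12*(-198) + 19411) - 18155)) + 251736 = (738180301/7150 + ((2376 + 19411) - 18155)) + 251736 = (738180301/7150 + (21787 - 18155)) + 251736 = (738180301/7150 + 3632) + 251736 = 764149101/7150 + 251736 = 2564061501/7150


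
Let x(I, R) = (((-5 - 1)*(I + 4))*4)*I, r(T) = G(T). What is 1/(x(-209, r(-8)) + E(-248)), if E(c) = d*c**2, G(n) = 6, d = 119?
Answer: 1/6290696 ≈ 1.5896e-7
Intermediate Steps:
r(T) = 6
E(c) = 119*c**2
x(I, R) = I*(-96 - 24*I) (x(I, R) = (-6*(4 + I)*4)*I = ((-24 - 6*I)*4)*I = (-96 - 24*I)*I = I*(-96 - 24*I))
1/(x(-209, r(-8)) + E(-248)) = 1/(-24*(-209)*(4 - 209) + 119*(-248)**2) = 1/(-24*(-209)*(-205) + 119*61504) = 1/(-1028280 + 7318976) = 1/6290696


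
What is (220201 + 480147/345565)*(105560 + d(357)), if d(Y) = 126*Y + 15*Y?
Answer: 11862863532484664/345565 ≈ 3.4329e+10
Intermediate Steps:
d(Y) = 141*Y
(220201 + 480147/345565)*(105560 + d(357)) = (220201 + 480147/345565)*(105560 + 141*357) = (220201 + 480147*(1/345565))*(105560 + 50337) = (220201 + 480147/345565)*155897 = (76094238712/345565)*155897 = 11862863532484664/345565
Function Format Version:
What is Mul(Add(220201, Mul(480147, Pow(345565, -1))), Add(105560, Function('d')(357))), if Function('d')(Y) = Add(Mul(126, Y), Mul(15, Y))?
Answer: Rational(11862863532484664, 345565) ≈ 3.4329e+10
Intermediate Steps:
Function('d')(Y) = Mul(141, Y)
Mul(Add(220201, Mul(480147, Pow(345565, -1))), Add(105560, Function('d')(357))) = Mul(Add(220201, Mul(480147, Pow(345565, -1))), Add(105560, Mul(141, 357))) = Mul(Add(220201, Mul(480147, Rational(1, 345565))), Add(105560, 50337)) = Mul(Add(220201, Rational(480147, 345565)), 155897) = Mul(Rational(76094238712, 345565), 155897) = Rational(11862863532484664, 345565)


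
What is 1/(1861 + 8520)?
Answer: 1/10381 ≈ 9.6330e-5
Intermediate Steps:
1/(1861 + 8520) = 1/10381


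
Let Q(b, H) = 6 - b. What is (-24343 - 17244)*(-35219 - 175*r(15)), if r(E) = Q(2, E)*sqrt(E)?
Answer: 1464652553 + 29110900*sqrt(15) ≈ 1.5774e+9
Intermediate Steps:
r(E) = 4*sqrt(E) (r(E) = (6 - 1*2)*sqrt(E) = (6 - 2)*sqrt(E) = 4*sqrt(E))
(-24343 - 17244)*(-35219 - 175*r(15)) = (-24343 - 17244)*(-35219 - 700*sqrt(15)) = -41587*(-35219 - 700*sqrt(15)) = 1464652553 + 29110900*sqrt(15)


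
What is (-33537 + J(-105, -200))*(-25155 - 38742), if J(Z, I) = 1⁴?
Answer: 2142849792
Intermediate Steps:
J(Z, I) = 1
(-33537 + J(-105, -200))*(-25155 - 38742) = (-33537 + 1)*(-25155 - 38742) = -33536*(-63897) = 2142849792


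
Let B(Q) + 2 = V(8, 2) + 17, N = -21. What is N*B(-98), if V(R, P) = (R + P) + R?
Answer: -693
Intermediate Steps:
V(R, P) = P + 2*R (V(R, P) = (P + R) + R = P + 2*R)
B(Q) = 33 (B(Q) = -2 + ((2 + 2*8) + 17) = -2 + ((2 + 16) + 17) = -2 + (18 + 17) = -2 + 35 = 33)
N*B(-98) = -21*33 = -693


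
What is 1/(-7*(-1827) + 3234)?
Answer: 1/16023 ≈ 6.2410e-5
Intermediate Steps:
1/(-7*(-1827) + 3234) = 1/(12789 + 3234) = 1/16023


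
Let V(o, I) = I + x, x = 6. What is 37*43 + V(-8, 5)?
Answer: 1602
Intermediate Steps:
V(o, I) = 6 + I (V(o, I) = I + 6 = 6 + I)
37*43 + V(-8, 5) = 37*43 + (6 + 5) = 1591 + 11 = 1602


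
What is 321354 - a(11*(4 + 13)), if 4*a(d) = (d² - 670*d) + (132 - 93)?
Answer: 687849/2 ≈ 3.4392e+5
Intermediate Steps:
a(d) = 39/4 - 335*d/2 + d²/4 (a(d) = ((d² - 670*d) + (132 - 93))/4 = ((d² - 670*d) + 39)/4 = (39 + d² - 670*d)/4 = 39/4 - 335*d/2 + d²/4)
321354 - a(11*(4 + 13)) = 321354 - (39/4 - 3685*(4 + 13)/2 + (11*(4 + 13))²/4) = 321354 - (39/4 - 3685*17/2 + (11*17)²/4) = 321354 - (39/4 - 335/2*187 + (¼)*187²) = 321354 - (39/4 - 62645/2 + (¼)*34969) = 321354 - (39/4 - 62645/2 + 34969/4) = 321354 - 1*(-45141/2) = 321354 + 45141/2 = 687849/2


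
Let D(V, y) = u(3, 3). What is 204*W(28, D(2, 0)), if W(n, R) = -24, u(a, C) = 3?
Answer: -4896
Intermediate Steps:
D(V, y) = 3
204*W(28, D(2, 0)) = 204*(-24) = -4896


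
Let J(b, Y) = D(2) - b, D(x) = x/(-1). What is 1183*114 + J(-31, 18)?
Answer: 134891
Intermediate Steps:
D(x) = -x (D(x) = x*(-1) = -x)
J(b, Y) = -2 - b (J(b, Y) = -1*2 - b = -2 - b)
1183*114 + J(-31, 18) = 1183*114 + (-2 - 1*(-31)) = 134862 + (-2 + 31) = 134862 + 29 = 134891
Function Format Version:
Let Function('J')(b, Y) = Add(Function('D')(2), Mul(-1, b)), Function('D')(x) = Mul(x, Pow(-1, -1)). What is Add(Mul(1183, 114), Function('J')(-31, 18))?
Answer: 134891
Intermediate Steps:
Function('D')(x) = Mul(-1, x) (Function('D')(x) = Mul(x, -1) = Mul(-1, x))
Function('J')(b, Y) = Add(-2, Mul(-1, b)) (Function('J')(b, Y) = Add(Mul(-1, 2), Mul(-1, b)) = Add(-2, Mul(-1, b)))
Add(Mul(1183, 114), Function('J')(-31, 18)) = Add(Mul(1183, 114), Add(-2, Mul(-1, -31))) = Add(134862, Add(-2, 31)) = Add(134862, 29) = 134891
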